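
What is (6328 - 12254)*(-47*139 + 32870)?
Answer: -156073062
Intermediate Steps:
(6328 - 12254)*(-47*139 + 32870) = -5926*(-6533 + 32870) = -5926*26337 = -156073062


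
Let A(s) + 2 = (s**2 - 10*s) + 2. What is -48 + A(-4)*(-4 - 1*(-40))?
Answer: 1968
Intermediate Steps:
A(s) = s**2 - 10*s (A(s) = -2 + ((s**2 - 10*s) + 2) = -2 + (2 + s**2 - 10*s) = s**2 - 10*s)
-48 + A(-4)*(-4 - 1*(-40)) = -48 + (-4*(-10 - 4))*(-4 - 1*(-40)) = -48 + (-4*(-14))*(-4 + 40) = -48 + 56*36 = -48 + 2016 = 1968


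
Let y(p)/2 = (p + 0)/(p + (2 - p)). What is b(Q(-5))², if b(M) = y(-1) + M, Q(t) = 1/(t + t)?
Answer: 121/100 ≈ 1.2100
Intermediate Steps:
Q(t) = 1/(2*t)
y(p) = p (y(p) = 2*((p + 0)/(p + (2 - p))) = 2*(p/2) = p)
b(M) = -1 + M
b(Q(-5))² = (-1 + (½)/(-5))² = (-1 + (½)*(-⅕))² = (-1 - ⅒)² = (-11/10)² = 121/100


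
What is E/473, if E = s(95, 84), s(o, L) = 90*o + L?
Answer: 8634/473 ≈ 18.254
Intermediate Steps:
s(o, L) = L + 90*o
E = 8634 (E = 84 + 90*95 = 84 + 8550 = 8634)
E/473 = 8634/473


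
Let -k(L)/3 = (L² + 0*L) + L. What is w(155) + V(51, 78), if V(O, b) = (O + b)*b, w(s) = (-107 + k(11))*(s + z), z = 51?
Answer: -93556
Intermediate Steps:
k(L) = -3*L - 3*L² (k(L) = -3*((L² + 0*L) + L) = -3*((L² + 0) + L) = -3*(L² + L) = -3*(L + L²) = -3*L - 3*L²)
w(s) = -25653 - 503*s (w(s) = (-107 - 3*11*(1 + 11))*(s + 51) = (-107 - 3*11*12)*(51 + s) = (-107 - 396)*(51 + s) = -503*(51 + s) = -25653 - 503*s)
V(O, b) = b*(O + b)
w(155) + V(51, 78) = (-25653 - 503*155) + 78*(51 + 78) = (-25653 - 77965) + 78*129 = -103618 + 10062 = -93556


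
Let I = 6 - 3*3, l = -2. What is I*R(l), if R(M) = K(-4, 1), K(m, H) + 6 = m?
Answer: 30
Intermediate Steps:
K(m, H) = -6 + m
I = -3 (I = 6 - 9 = -3)
R(M) = -10 (R(M) = -6 - 4 = -10)
I*R(l) = -3*(-10) = 30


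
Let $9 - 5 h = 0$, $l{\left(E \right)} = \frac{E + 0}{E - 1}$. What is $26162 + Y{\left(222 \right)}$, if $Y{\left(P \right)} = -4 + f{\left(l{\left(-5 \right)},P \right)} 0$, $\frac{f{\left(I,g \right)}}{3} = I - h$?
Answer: $26158$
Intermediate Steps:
$l{\left(E \right)} = \frac{E}{-1 + E}$
$h = \frac{9}{5}$ ($h = \frac{9}{5} - 0 = \frac{9}{5} + 0 = \frac{9}{5} \approx 1.8$)
$f{\left(I,g \right)} = - \frac{27}{5} + 3 I$ ($f{\left(I,g \right)} = 3 \left(I - \frac{9}{5}\right) = 3 \left(- \frac{9}{5} + I\right) = - \frac{27}{5} + 3 I$)
$Y{\left(P \right)} = -4$ ($Y{\left(P \right)} = -4 + \left(- \frac{27}{5} + 3 \left(- \frac{5}{-1 - 5}\right)\right) 0 = -4 + \left(- \frac{27}{5} + 3 \left(- \frac{5}{-6}\right)\right) 0 = -4 + \left(- \frac{27}{5} + 3 \left(\left(-5\right) \left(- \frac{1}{6}\right)\right)\right) 0 = -4 + \left(- \frac{27}{5} + 3 \cdot \frac{5}{6}\right) 0 = -4 + \left(- \frac{27}{5} + \frac{5}{2}\right) 0 = -4 - 0 = -4 + 0 = -4$)
$26162 + Y{\left(222 \right)} = 26162 - 4 = 26158$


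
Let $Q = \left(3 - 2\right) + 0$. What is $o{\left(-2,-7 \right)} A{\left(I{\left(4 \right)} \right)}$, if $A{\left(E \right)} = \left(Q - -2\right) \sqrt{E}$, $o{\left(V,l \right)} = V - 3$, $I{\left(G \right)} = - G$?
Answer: $- 30 i \approx - 30.0 i$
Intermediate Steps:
$Q = 1$ ($Q = \left(3 - 2\right) + 0 = 1 + 0 = 1$)
$o{\left(V,l \right)} = -3 + V$
$A{\left(E \right)} = 3 \sqrt{E}$ ($A{\left(E \right)} = \left(1 - -2\right) \sqrt{E} = \left(1 + 2\right) \sqrt{E} = 3 \sqrt{E}$)
$o{\left(-2,-7 \right)} A{\left(I{\left(4 \right)} \right)} = \left(-3 - 2\right) 3 \sqrt{\left(-1\right) 4} = - 5 \cdot 3 \sqrt{-4} = - 5 \cdot 3 \cdot 2 i = - 5 \cdot 6 i = - 30 i$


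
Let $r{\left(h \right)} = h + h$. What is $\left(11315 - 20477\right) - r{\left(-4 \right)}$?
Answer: $-9154$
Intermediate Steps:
$r{\left(h \right)} = 2 h$
$\left(11315 - 20477\right) - r{\left(-4 \right)} = \left(11315 - 20477\right) - 2 \left(-4\right) = \left(11315 - 20477\right) - -8 = -9162 + 8 = -9154$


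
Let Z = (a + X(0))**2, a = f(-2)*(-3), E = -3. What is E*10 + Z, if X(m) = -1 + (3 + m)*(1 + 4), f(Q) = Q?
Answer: 370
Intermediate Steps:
X(m) = 14 + 5*m (X(m) = -1 + (3 + m)*5 = -1 + (15 + 5*m) = 14 + 5*m)
a = 6 (a = -2*(-3) = 6)
Z = 400 (Z = (6 + (14 + 5*0))**2 = (6 + (14 + 0))**2 = (6 + 14)**2 = 20**2 = 400)
E*10 + Z = -3*10 + 400 = -30 + 400 = 370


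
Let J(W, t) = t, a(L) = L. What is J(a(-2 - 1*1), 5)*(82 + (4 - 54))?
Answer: 160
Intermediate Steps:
J(a(-2 - 1*1), 5)*(82 + (4 - 54)) = 5*(82 + (4 - 54)) = 5*(82 - 50) = 5*32 = 160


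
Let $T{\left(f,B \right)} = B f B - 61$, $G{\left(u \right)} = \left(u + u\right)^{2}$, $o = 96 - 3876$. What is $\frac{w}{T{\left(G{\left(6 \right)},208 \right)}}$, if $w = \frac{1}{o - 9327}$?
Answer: $- \frac{1}{81656020185} \approx -1.2246 \cdot 10^{-11}$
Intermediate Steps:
$o = -3780$ ($o = 96 - 3876 = -3780$)
$G{\left(u \right)} = 4 u^{2}$ ($G{\left(u \right)} = \left(2 u\right)^{2} = 4 u^{2}$)
$T{\left(f,B \right)} = -61 + f B^{2}$ ($T{\left(f,B \right)} = f B^{2} - 61 = -61 + f B^{2}$)
$w = - \frac{1}{13107}$ ($w = \frac{1}{-3780 - 9327} = \frac{1}{-13107} = - \frac{1}{13107} \approx -7.6295 \cdot 10^{-5}$)
$\frac{w}{T{\left(G{\left(6 \right)},208 \right)}} = - \frac{1}{13107 \left(-61 + 4 \cdot 6^{2} \cdot 208^{2}\right)} = - \frac{1}{13107 \left(-61 + 4 \cdot 36 \cdot 43264\right)} = - \frac{1}{13107 \left(-61 + 144 \cdot 43264\right)} = - \frac{1}{13107 \left(-61 + 6230016\right)} = - \frac{1}{13107 \cdot 6229955} = \left(- \frac{1}{13107}\right) \frac{1}{6229955} = - \frac{1}{81656020185}$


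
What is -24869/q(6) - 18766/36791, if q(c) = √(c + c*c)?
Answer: -18766/36791 - 24869*√42/42 ≈ -3837.9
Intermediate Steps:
q(c) = √(c + c²)
-24869/q(6) - 18766/36791 = -24869*√6/(6*√(1 + 6)) - 18766/36791 = -24869*√42/42 - 18766*1/36791 = -24869*√42/42 - 18766/36791 = -18766/36791 - 24869*√42/42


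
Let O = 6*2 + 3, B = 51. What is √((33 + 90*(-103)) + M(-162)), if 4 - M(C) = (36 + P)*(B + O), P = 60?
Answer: I*√15569 ≈ 124.78*I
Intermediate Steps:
O = 15 (O = 12 + 3 = 15)
M(C) = -6332 (M(C) = 4 - (36 + 60)*(51 + 15) = 4 - 96*66 = 4 - 1*6336 = 4 - 6336 = -6332)
√((33 + 90*(-103)) + M(-162)) = √((33 + 90*(-103)) - 6332) = √((33 - 9270) - 6332) = √(-9237 - 6332) = √(-15569) = I*√15569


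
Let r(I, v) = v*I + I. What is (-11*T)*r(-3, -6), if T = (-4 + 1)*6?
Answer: 2970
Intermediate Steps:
r(I, v) = I + I*v (r(I, v) = I*v + I = I + I*v)
T = -18 (T = -3*6 = -18)
(-11*T)*r(-3, -6) = (-11*(-18))*(-3*(1 - 6)) = 198*(-3*(-5)) = 198*15 = 2970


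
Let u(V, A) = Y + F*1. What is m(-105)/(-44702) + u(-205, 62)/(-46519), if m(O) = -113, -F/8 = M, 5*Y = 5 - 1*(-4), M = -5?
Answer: 1540047/945223790 ≈ 0.0016293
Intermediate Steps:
Y = 9/5 (Y = (5 - 1*(-4))/5 = (5 + 4)/5 = (⅕)*9 = 9/5 ≈ 1.8000)
F = 40 (F = -8*(-5) = 40)
u(V, A) = 209/5 (u(V, A) = 9/5 + 40*1 = 9/5 + 40 = 209/5)
m(-105)/(-44702) + u(-205, 62)/(-46519) = -113/(-44702) + (209/5)/(-46519) = -113*(-1/44702) + (209/5)*(-1/46519) = 113/44702 - 19/21145 = 1540047/945223790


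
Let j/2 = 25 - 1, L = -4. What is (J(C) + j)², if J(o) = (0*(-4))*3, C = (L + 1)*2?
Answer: 2304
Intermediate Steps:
C = -6 (C = (-4 + 1)*2 = -3*2 = -6)
j = 48 (j = 2*(25 - 1) = 2*24 = 48)
J(o) = 0 (J(o) = 0*3 = 0)
(J(C) + j)² = (0 + 48)² = 48² = 2304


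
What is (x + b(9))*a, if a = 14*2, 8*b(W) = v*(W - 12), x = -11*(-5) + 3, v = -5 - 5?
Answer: 1729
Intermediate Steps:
v = -10
x = 58 (x = 55 + 3 = 58)
b(W) = 15 - 5*W/4 (b(W) = (-10*(W - 12))/8 = (-10*(-12 + W))/8 = (120 - 10*W)/8 = 15 - 5*W/4)
a = 28
(x + b(9))*a = (58 + (15 - 5/4*9))*28 = (58 + (15 - 45/4))*28 = (58 + 15/4)*28 = (247/4)*28 = 1729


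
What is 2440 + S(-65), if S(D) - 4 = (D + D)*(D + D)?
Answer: 19344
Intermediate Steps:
S(D) = 4 + 4*D² (S(D) = 4 + (D + D)*(D + D) = 4 + (2*D)*(2*D) = 4 + 4*D²)
2440 + S(-65) = 2440 + (4 + 4*(-65)²) = 2440 + (4 + 4*4225) = 2440 + (4 + 16900) = 2440 + 16904 = 19344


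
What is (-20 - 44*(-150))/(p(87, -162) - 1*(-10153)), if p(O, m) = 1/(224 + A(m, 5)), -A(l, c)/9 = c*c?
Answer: 35/54 ≈ 0.64815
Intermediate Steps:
A(l, c) = -9*c² (A(l, c) = -9*c*c = -9*c²)
p(O, m) = -1 (p(O, m) = 1/(224 - 9*5²) = 1/(224 - 9*25) = 1/(224 - 225) = 1/(-1) = -1)
(-20 - 44*(-150))/(p(87, -162) - 1*(-10153)) = (-20 - 44*(-150))/(-1 - 1*(-10153)) = (-20 + 6600)/(-1 + 10153) = 6580/10152 = 6580*(1/10152) = 35/54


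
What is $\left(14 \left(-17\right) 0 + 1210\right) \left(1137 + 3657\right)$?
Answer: $5800740$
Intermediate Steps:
$\left(14 \left(-17\right) 0 + 1210\right) \left(1137 + 3657\right) = \left(\left(-238\right) 0 + 1210\right) 4794 = \left(0 + 1210\right) 4794 = 1210 \cdot 4794 = 5800740$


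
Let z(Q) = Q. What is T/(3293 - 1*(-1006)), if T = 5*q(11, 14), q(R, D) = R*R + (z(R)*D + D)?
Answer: 1445/4299 ≈ 0.33612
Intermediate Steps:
q(R, D) = D + R² + D*R (q(R, D) = R*R + (R*D + D) = R² + (D*R + D) = R² + (D + D*R) = D + R² + D*R)
T = 1445 (T = 5*(14 + 11² + 14*11) = 5*(14 + 121 + 154) = 5*289 = 1445)
T/(3293 - 1*(-1006)) = 1445/(3293 - 1*(-1006)) = 1445/(3293 + 1006) = 1445/4299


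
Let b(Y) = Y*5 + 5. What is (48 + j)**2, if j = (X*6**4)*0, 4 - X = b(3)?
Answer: 2304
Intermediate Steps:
b(Y) = 5 + 5*Y (b(Y) = 5*Y + 5 = 5 + 5*Y)
X = -16 (X = 4 - (5 + 5*3) = 4 - (5 + 15) = 4 - 1*20 = 4 - 20 = -16)
j = 0 (j = -16*6**4*0 = -16*1296*0 = -20736*0 = 0)
(48 + j)**2 = (48 + 0)**2 = 48**2 = 2304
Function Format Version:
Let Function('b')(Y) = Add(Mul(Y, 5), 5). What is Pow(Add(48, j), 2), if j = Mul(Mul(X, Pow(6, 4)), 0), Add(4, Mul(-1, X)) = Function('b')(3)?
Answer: 2304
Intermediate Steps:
Function('b')(Y) = Add(5, Mul(5, Y)) (Function('b')(Y) = Add(Mul(5, Y), 5) = Add(5, Mul(5, Y)))
X = -16 (X = Add(4, Mul(-1, Add(5, Mul(5, 3)))) = Add(4, Mul(-1, Add(5, 15))) = Add(4, Mul(-1, 20)) = Add(4, -20) = -16)
j = 0 (j = Mul(Mul(-16, Pow(6, 4)), 0) = Mul(Mul(-16, 1296), 0) = Mul(-20736, 0) = 0)
Pow(Add(48, j), 2) = Pow(Add(48, 0), 2) = Pow(48, 2) = 2304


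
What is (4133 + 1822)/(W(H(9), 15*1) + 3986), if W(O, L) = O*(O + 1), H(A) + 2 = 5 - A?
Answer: 5955/4016 ≈ 1.4828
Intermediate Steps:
H(A) = 3 - A (H(A) = -2 + (5 - A) = 3 - A)
W(O, L) = O*(1 + O)
(4133 + 1822)/(W(H(9), 15*1) + 3986) = (4133 + 1822)/((3 - 1*9)*(1 + (3 - 1*9)) + 3986) = 5955/((3 - 9)*(1 + (3 - 9)) + 3986) = 5955/(-6*(1 - 6) + 3986) = 5955/(-6*(-5) + 3986) = 5955/(30 + 3986) = 5955/4016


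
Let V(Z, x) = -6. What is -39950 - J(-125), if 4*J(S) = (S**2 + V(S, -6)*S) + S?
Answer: -88025/2 ≈ -44013.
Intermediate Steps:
J(S) = -5*S/4 + S**2/4 (J(S) = ((S**2 - 6*S) + S)/4 = (S**2 - 5*S)/4 = -5*S/4 + S**2/4)
-39950 - J(-125) = -39950 - (-125)*(-5 - 125)/4 = -39950 - (-125)*(-130)/4 = -39950 - 1*8125/2 = -39950 - 8125/2 = -88025/2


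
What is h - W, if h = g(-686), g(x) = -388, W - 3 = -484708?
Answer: 484317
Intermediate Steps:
W = -484705 (W = 3 - 484708 = -484705)
h = -388
h - W = -388 - 1*(-484705) = -388 + 484705 = 484317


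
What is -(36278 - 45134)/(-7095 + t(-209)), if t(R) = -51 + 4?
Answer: -4428/3571 ≈ -1.2400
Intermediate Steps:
t(R) = -47
-(36278 - 45134)/(-7095 + t(-209)) = -(36278 - 45134)/(-7095 - 47) = -(-8856)/(-7142) = -(-8856)*(-1)/7142 = -1*4428/3571 = -4428/3571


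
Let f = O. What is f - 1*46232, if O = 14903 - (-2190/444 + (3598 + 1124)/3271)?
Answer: -7582465279/242054 ≈ -31326.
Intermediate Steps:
O = 3608175249/242054 (O = 14903 - (-2190*1/444 + 4722*(1/3271)) = 14903 - (-365/74 + 4722/3271) = 14903 - 1*(-844487/242054) = 14903 + 844487/242054 = 3608175249/242054 ≈ 14906.)
f = 3608175249/242054 ≈ 14906.
f - 1*46232 = 3608175249/242054 - 1*46232 = 3608175249/242054 - 46232 = -7582465279/242054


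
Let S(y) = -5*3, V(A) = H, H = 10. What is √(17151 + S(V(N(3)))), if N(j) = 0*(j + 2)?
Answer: 12*√119 ≈ 130.90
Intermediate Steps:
N(j) = 0 (N(j) = 0*(2 + j) = 0)
V(A) = 10
S(y) = -15
√(17151 + S(V(N(3)))) = √(17151 - 15) = √17136 = 12*√119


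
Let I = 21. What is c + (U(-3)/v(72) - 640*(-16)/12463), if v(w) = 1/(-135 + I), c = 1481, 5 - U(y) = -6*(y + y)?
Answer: 62512185/12463 ≈ 5015.8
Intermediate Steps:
U(y) = 5 + 12*y (U(y) = 5 - (-6)*(y + y) = 5 - (-6)*2*y = 5 - (-12)*y = 5 + 12*y)
v(w) = -1/114 (v(w) = 1/(-135 + 21) = 1/(-114) = -1/114)
c + (U(-3)/v(72) - 640*(-16)/12463) = 1481 + ((5 + 12*(-3))/(-1/114) - 640*(-16)/12463) = 1481 + ((5 - 36)*(-114) + 10240*(1/12463)) = 1481 + (-31*(-114) + 10240/12463) = 1481 + (3534 + 10240/12463) = 1481 + 44054482/12463 = 62512185/12463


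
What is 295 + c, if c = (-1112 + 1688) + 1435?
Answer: 2306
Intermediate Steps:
c = 2011 (c = 576 + 1435 = 2011)
295 + c = 295 + 2011 = 2306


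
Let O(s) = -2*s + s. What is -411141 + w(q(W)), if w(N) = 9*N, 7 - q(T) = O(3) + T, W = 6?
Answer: -411105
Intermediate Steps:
O(s) = -s
q(T) = 10 - T (q(T) = 7 - (-1*3 + T) = 7 - (-3 + T) = 7 + (3 - T) = 10 - T)
-411141 + w(q(W)) = -411141 + 9*(10 - 1*6) = -411141 + 9*(10 - 6) = -411141 + 9*4 = -411141 + 36 = -411105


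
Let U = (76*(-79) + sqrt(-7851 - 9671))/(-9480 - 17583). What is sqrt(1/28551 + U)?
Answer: sqrt(1701842721331 - 283406743*I*sqrt(17522))/2769447 ≈ 0.47108 - 0.0051915*I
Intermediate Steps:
U = 6004/27063 - I*sqrt(17522)/27063 (U = (-6004 + sqrt(-17522))/(-27063) = (-6004 + I*sqrt(17522))*(-1/27063) = 6004/27063 - I*sqrt(17522)/27063 ≈ 0.22185 - 0.0048912*I)
sqrt(1/28551 + U) = sqrt(1/28551 + (6004/27063 - I*sqrt(17522)/27063)) = sqrt(1843519/8308341 - I*sqrt(17522)/27063)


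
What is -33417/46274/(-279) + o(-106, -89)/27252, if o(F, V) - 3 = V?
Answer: -2772476/4886603811 ≈ -0.00056736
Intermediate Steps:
o(F, V) = 3 + V
-33417/46274/(-279) + o(-106, -89)/27252 = -33417/46274/(-279) + (3 - 89)/27252 = -33417*1/46274*(-1/279) - 86*1/27252 = -33417/46274*(-1/279) - 43/13626 = 3713/1434494 - 43/13626 = -2772476/4886603811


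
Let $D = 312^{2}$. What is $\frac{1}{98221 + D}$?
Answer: $\frac{1}{195565} \approx 5.1134 \cdot 10^{-6}$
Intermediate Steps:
$D = 97344$
$\frac{1}{98221 + D} = \frac{1}{98221 + 97344} = \frac{1}{195565}$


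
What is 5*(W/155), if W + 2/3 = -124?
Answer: -374/93 ≈ -4.0215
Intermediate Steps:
W = -374/3 (W = -⅔ - 124 = -374/3 ≈ -124.67)
5*(W/155) = 5*(-374/3/155) = 5*(-374/3*1/155) = 5*(-374/465) = -374/93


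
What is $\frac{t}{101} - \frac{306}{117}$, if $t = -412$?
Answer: $- \frac{8790}{1313} \approx -6.6946$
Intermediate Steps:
$\frac{t}{101} - \frac{306}{117} = - \frac{412}{101} - \frac{306}{117} = \left(-412\right) \frac{1}{101} - \frac{34}{13} = - \frac{412}{101} - \frac{34}{13} = - \frac{8790}{1313}$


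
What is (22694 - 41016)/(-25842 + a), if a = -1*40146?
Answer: 9161/32994 ≈ 0.27766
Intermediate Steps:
a = -40146
(22694 - 41016)/(-25842 + a) = (22694 - 41016)/(-25842 - 40146) = -18322/(-65988) = -18322*(-1/65988) = 9161/32994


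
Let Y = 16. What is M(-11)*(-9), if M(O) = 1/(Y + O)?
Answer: -9/5 ≈ -1.8000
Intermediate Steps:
M(O) = 1/(16 + O)
M(-11)*(-9) = -9/(16 - 11) = -9/5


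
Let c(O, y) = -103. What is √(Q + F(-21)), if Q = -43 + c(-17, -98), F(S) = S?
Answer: I*√167 ≈ 12.923*I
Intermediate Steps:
Q = -146 (Q = -43 - 103 = -146)
√(Q + F(-21)) = √(-146 - 21) = √(-167) = I*√167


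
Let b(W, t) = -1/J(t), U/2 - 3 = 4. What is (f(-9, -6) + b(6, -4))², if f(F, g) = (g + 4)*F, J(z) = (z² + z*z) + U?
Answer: 683929/2116 ≈ 323.22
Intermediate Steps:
U = 14 (U = 6 + 2*4 = 6 + 8 = 14)
J(z) = 14 + 2*z² (J(z) = (z² + z*z) + 14 = (z² + z²) + 14 = 2*z² + 14 = 14 + 2*z²)
b(W, t) = -1/(14 + 2*t²)
f(F, g) = F*(4 + g) (f(F, g) = (4 + g)*F = F*(4 + g))
(f(-9, -6) + b(6, -4))² = (-9*(4 - 6) - 1/(14 + 2*(-4)²))² = (-9*(-2) - 1/(14 + 2*16))² = (18 - 1/(14 + 32))² = (18 - 1/46)² = (827/46)² = 683929/2116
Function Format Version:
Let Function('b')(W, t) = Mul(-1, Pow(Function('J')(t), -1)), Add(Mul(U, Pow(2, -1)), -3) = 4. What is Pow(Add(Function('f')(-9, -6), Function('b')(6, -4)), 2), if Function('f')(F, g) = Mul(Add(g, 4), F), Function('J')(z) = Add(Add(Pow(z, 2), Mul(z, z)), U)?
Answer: Rational(683929, 2116) ≈ 323.22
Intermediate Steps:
U = 14 (U = Add(6, Mul(2, 4)) = Add(6, 8) = 14)
Function('J')(z) = Add(14, Mul(2, Pow(z, 2))) (Function('J')(z) = Add(Add(Pow(z, 2), Mul(z, z)), 14) = Add(Add(Pow(z, 2), Pow(z, 2)), 14) = Add(Mul(2, Pow(z, 2)), 14) = Add(14, Mul(2, Pow(z, 2))))
Function('b')(W, t) = Mul(-1, Pow(Add(14, Mul(2, Pow(t, 2))), -1))
Function('f')(F, g) = Mul(F, Add(4, g)) (Function('f')(F, g) = Mul(Add(4, g), F) = Mul(F, Add(4, g)))
Pow(Add(Function('f')(-9, -6), Function('b')(6, -4)), 2) = Pow(Add(Mul(-9, Add(4, -6)), Mul(-1, Pow(Add(14, Mul(2, Pow(-4, 2))), -1))), 2) = Pow(Add(Mul(-9, -2), Mul(-1, Pow(Add(14, Mul(2, 16)), -1))), 2) = Pow(Add(18, Mul(-1, Pow(Add(14, 32), -1))), 2) = Pow(Add(18, Mul(-1, Pow(46, -1))), 2) = Pow(Add(18, Mul(-1, Rational(1, 46))), 2) = Pow(Add(18, Rational(-1, 46)), 2) = Pow(Rational(827, 46), 2) = Rational(683929, 2116)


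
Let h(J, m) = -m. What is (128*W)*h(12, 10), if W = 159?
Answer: -203520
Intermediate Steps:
(128*W)*h(12, 10) = (128*159)*(-1*10) = 20352*(-10) = -203520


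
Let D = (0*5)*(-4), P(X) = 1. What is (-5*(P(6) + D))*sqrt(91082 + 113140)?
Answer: -5*sqrt(204222) ≈ -2259.5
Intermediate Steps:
D = 0 (D = 0*(-4) = 0)
(-5*(P(6) + D))*sqrt(91082 + 113140) = (-5*(1 + 0))*sqrt(91082 + 113140) = (-5*1)*sqrt(204222) = -5*sqrt(204222)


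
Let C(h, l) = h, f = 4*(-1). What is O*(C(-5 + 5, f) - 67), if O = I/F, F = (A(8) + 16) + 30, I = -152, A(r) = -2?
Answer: 2546/11 ≈ 231.45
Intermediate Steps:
f = -4
F = 44 (F = (-2 + 16) + 30 = 14 + 30 = 44)
O = -38/11 (O = -152/44 = -152*1/44 = -38/11 ≈ -3.4545)
O*(C(-5 + 5, f) - 67) = -38*((-5 + 5) - 67)/11 = -38*(0 - 67)/11 = -38/11*(-67) = 2546/11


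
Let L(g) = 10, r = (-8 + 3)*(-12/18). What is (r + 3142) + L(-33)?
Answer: 9466/3 ≈ 3155.3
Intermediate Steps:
r = 10/3 (r = -(-60)/18 = -5*(-2/3) = 10/3 ≈ 3.3333)
(r + 3142) + L(-33) = (10/3 + 3142) + 10 = 9436/3 + 10 = 9466/3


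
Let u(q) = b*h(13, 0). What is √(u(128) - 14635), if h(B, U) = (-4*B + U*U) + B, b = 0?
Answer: I*√14635 ≈ 120.98*I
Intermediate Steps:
h(B, U) = U² - 3*B (h(B, U) = (-4*B + U²) + B = (U² - 4*B) + B = U² - 3*B)
u(q) = 0 (u(q) = 0*(0² - 3*13) = 0*(0 - 39) = 0*(-39) = 0)
√(u(128) - 14635) = √(0 - 14635) = √(-14635) = I*√14635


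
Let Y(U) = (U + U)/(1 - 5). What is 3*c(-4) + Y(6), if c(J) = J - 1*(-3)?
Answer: -6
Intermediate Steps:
c(J) = 3 + J (c(J) = J + 3 = 3 + J)
Y(U) = -U/2 (Y(U) = (2*U)/(-4) = (2*U)*(-1/4) = -U/2)
3*c(-4) + Y(6) = 3*(3 - 4) - 1/2*6 = 3*(-1) - 3 = -3 - 3 = -6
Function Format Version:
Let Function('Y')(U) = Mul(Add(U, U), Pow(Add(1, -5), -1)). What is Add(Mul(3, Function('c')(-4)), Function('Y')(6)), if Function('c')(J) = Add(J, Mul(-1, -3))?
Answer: -6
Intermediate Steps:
Function('c')(J) = Add(3, J) (Function('c')(J) = Add(J, 3) = Add(3, J))
Function('Y')(U) = Mul(Rational(-1, 2), U) (Function('Y')(U) = Mul(Mul(2, U), Pow(-4, -1)) = Mul(Mul(2, U), Rational(-1, 4)) = Mul(Rational(-1, 2), U))
Add(Mul(3, Function('c')(-4)), Function('Y')(6)) = Add(Mul(3, Add(3, -4)), Mul(Rational(-1, 2), 6)) = Add(Mul(3, -1), -3) = Add(-3, -3) = -6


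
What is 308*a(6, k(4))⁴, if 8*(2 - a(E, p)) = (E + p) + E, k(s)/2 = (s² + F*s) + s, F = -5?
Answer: 77/4 ≈ 19.250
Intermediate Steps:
k(s) = -8*s + 2*s² (k(s) = 2*((s² - 5*s) + s) = 2*(s² - 4*s) = -8*s + 2*s²)
a(E, p) = 2 - E/4 - p/8 (a(E, p) = 2 - ((E + p) + E)/8 = 2 - (p + 2*E)/8 = 2 + (-E/4 - p/8) = 2 - E/4 - p/8)
308*a(6, k(4))⁴ = 308*(2 - ¼*6 - 4*(-4 + 4)/4)⁴ = 308*(2 - 3/2 - 4*0/4)⁴ = 308*(2 - 3/2 - ⅛*0)⁴ = 308*(2 - 3/2 + 0)⁴ = 308*(½)⁴ = 308*(1/16) = 77/4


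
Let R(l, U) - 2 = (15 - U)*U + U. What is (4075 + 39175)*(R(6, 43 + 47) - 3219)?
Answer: -427180250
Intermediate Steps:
R(l, U) = 2 + U + U*(15 - U) (R(l, U) = 2 + ((15 - U)*U + U) = 2 + (U*(15 - U) + U) = 2 + (U + U*(15 - U)) = 2 + U + U*(15 - U))
(4075 + 39175)*(R(6, 43 + 47) - 3219) = (4075 + 39175)*((2 - (43 + 47)**2 + 16*(43 + 47)) - 3219) = 43250*((2 - 1*90**2 + 16*90) - 3219) = 43250*((2 - 1*8100 + 1440) - 3219) = 43250*((2 - 8100 + 1440) - 3219) = 43250*(-6658 - 3219) = 43250*(-9877) = -427180250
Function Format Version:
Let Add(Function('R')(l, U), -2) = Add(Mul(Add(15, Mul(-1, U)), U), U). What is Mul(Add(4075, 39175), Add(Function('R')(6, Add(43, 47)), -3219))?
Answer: -427180250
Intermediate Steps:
Function('R')(l, U) = Add(2, U, Mul(U, Add(15, Mul(-1, U)))) (Function('R')(l, U) = Add(2, Add(Mul(Add(15, Mul(-1, U)), U), U)) = Add(2, Add(Mul(U, Add(15, Mul(-1, U))), U)) = Add(2, Add(U, Mul(U, Add(15, Mul(-1, U))))) = Add(2, U, Mul(U, Add(15, Mul(-1, U)))))
Mul(Add(4075, 39175), Add(Function('R')(6, Add(43, 47)), -3219)) = Mul(Add(4075, 39175), Add(Add(2, Mul(-1, Pow(Add(43, 47), 2)), Mul(16, Add(43, 47))), -3219)) = Mul(43250, Add(Add(2, Mul(-1, Pow(90, 2)), Mul(16, 90)), -3219)) = Mul(43250, Add(Add(2, Mul(-1, 8100), 1440), -3219)) = Mul(43250, Add(Add(2, -8100, 1440), -3219)) = Mul(43250, Add(-6658, -3219)) = Mul(43250, -9877) = -427180250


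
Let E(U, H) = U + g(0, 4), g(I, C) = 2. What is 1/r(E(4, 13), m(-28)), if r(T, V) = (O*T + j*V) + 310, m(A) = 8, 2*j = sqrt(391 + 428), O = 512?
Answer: 1691/5712410 - 3*sqrt(91)/2856205 ≈ 0.00028600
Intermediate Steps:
j = 3*sqrt(91)/2 (j = sqrt(391 + 428)/2 = sqrt(819)/2 = (3*sqrt(91))/2 = 3*sqrt(91)/2 ≈ 14.309)
E(U, H) = 2 + U (E(U, H) = U + 2 = 2 + U)
r(T, V) = 310 + 512*T + 3*V*sqrt(91)/2 (r(T, V) = (512*T + (3*sqrt(91)/2)*V) + 310 = (512*T + 3*V*sqrt(91)/2) + 310 = 310 + 512*T + 3*V*sqrt(91)/2)
1/r(E(4, 13), m(-28)) = 1/(310 + 512*(2 + 4) + (3/2)*8*sqrt(91)) = 1/(310 + 512*6 + 12*sqrt(91)) = 1/(310 + 3072 + 12*sqrt(91)) = 1/(3382 + 12*sqrt(91))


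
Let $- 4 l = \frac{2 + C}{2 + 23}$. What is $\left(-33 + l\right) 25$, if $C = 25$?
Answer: $- \frac{3327}{4} \approx -831.75$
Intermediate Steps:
$l = - \frac{27}{100}$ ($l = - \frac{\left(2 + 25\right) \frac{1}{2 + 23}}{4} = - \frac{27 \cdot \frac{1}{25}}{4} = \left(- \frac{1}{4}\right) \frac{27}{25} = - \frac{27}{100} \approx -0.27$)
$\left(-33 + l\right) 25 = \left(-33 - \frac{27}{100}\right) 25 = \left(- \frac{3327}{100}\right) 25 = - \frac{3327}{4}$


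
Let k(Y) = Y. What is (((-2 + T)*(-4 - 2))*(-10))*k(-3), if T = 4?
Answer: -360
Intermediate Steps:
(((-2 + T)*(-4 - 2))*(-10))*k(-3) = (((-2 + 4)*(-4 - 2))*(-10))*(-3) = ((2*(-6))*(-10))*(-3) = -12*(-10)*(-3) = 120*(-3) = -360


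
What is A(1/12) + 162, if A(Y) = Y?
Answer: 1945/12 ≈ 162.08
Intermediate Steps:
A(1/12) + 162 = 1/12 + 162 = 1945/12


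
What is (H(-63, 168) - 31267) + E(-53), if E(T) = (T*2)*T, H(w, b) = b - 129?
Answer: -25610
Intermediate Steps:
H(w, b) = -129 + b
E(T) = 2*T**2 (E(T) = (2*T)*T = 2*T**2)
(H(-63, 168) - 31267) + E(-53) = ((-129 + 168) - 31267) + 2*(-53)**2 = (39 - 31267) + 2*2809 = -31228 + 5618 = -25610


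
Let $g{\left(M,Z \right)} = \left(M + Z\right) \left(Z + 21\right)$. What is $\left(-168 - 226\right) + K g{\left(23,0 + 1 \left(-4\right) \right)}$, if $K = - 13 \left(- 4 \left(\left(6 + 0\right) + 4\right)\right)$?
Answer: $167566$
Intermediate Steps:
$K = 520$ ($K = - 13 \left(- 4 \left(6 + 4\right)\right) = - 13 \left(\left(-4\right) 10\right) = \left(-13\right) \left(-40\right) = 520$)
$g{\left(M,Z \right)} = \left(21 + Z\right) \left(M + Z\right)$ ($g{\left(M,Z \right)} = \left(M + Z\right) \left(21 + Z\right) = \left(21 + Z\right) \left(M + Z\right)$)
$\left(-168 - 226\right) + K g{\left(23,0 + 1 \left(-4\right) \right)} = \left(-168 - 226\right) + 520 \left(\left(0 + 1 \left(-4\right)\right)^{2} + 21 \cdot 23 + 21 \left(0 + 1 \left(-4\right)\right) + 23 \left(0 + 1 \left(-4\right)\right)\right) = -394 + 520 \left(\left(0 - 4\right)^{2} + 483 + 21 \left(0 - 4\right) + 23 \left(0 - 4\right)\right) = -394 + 520 \left(\left(-4\right)^{2} + 483 + 21 \left(-4\right) + 23 \left(-4\right)\right) = -394 + 520 \left(16 + 483 - 84 - 92\right) = -394 + 520 \cdot 323 = -394 + 167960 = 167566$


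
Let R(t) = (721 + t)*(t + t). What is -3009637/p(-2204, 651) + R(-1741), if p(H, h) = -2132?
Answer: 7575106117/2132 ≈ 3.5531e+6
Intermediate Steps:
R(t) = 2*t*(721 + t) (R(t) = (721 + t)*(2*t) = 2*t*(721 + t))
-3009637/p(-2204, 651) + R(-1741) = -3009637/(-2132) + 2*(-1741)*(721 - 1741) = -3009637*(-1/2132) + 2*(-1741)*(-1020) = 3009637/2132 + 3551640 = 7575106117/2132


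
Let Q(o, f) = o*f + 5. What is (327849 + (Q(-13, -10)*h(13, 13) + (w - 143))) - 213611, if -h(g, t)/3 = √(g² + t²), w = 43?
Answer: 114138 - 5265*√2 ≈ 1.0669e+5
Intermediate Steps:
Q(o, f) = 5 + f*o (Q(o, f) = f*o + 5 = 5 + f*o)
h(g, t) = -3*√(g² + t²)
(327849 + (Q(-13, -10)*h(13, 13) + (w - 143))) - 213611 = (327849 + ((5 - 10*(-13))*(-3*√(13² + 13²)) + (43 - 143))) - 213611 = (327849 + ((5 + 130)*(-3*√(169 + 169)) - 100)) - 213611 = (327849 + (135*(-39*√2) - 100)) - 213611 = (327849 + (-5265*√2 - 100)) - 213611 = (327849 + (-100 - 5265*√2)) - 213611 = (327749 - 5265*√2) - 213611 = 114138 - 5265*√2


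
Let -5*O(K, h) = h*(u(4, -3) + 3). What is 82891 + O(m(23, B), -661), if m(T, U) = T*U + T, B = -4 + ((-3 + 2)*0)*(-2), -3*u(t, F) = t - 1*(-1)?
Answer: 1246009/15 ≈ 83067.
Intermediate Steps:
u(t, F) = -⅓ - t/3 (u(t, F) = -(t - 1*(-1))/3 = -(t + 1)/3 = -(1 + t)/3 = -⅓ - t/3)
B = -4 (B = -4 - 1*0*(-2) = -4 + 0*(-2) = -4 + 0 = -4)
m(T, U) = T + T*U
O(K, h) = -4*h/15 (O(K, h) = -h*((-⅓ - ⅓*4) + 3)/5 = -h*((-⅓ - 4/3) + 3)/5 = -h*(-5/3 + 3)/5 = -h*4/(5*3) = -4*h/15)
82891 + O(m(23, B), -661) = 82891 - 4/15*(-661) = 82891 + 2644/15 = 1246009/15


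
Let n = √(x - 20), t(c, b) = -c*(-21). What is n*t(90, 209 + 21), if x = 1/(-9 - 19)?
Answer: 135*I*√3927 ≈ 8459.9*I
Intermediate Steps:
x = -1/28 (x = 1/(-28) = -1/28 ≈ -0.035714)
t(c, b) = 21*c (t(c, b) = -(-21)*c = 21*c)
n = I*√3927/14 (n = √(-1/28 - 20) = √(-561/28) = I*√3927/14 ≈ 4.4761*I)
n*t(90, 209 + 21) = (I*√3927/14)*(21*90) = (I*√3927/14)*1890 = 135*I*√3927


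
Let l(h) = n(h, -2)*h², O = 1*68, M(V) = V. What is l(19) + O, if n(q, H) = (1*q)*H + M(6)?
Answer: -11484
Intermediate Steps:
n(q, H) = 6 + H*q (n(q, H) = (1*q)*H + 6 = q*H + 6 = H*q + 6 = 6 + H*q)
O = 68
l(h) = h²*(6 - 2*h) (l(h) = (6 - 2*h)*h² = h²*(6 - 2*h))
l(19) + O = 2*19²*(3 - 1*19) + 68 = 2*361*(3 - 19) + 68 = 2*361*(-16) + 68 = -11552 + 68 = -11484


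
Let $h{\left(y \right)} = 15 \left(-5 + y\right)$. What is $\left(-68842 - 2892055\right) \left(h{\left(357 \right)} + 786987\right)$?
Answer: $-2345820983499$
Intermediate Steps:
$h{\left(y \right)} = -75 + 15 y$
$\left(-68842 - 2892055\right) \left(h{\left(357 \right)} + 786987\right) = \left(-68842 - 2892055\right) \left(\left(-75 + 15 \cdot 357\right) + 786987\right) = - 2960897 \left(\left(-75 + 5355\right) + 786987\right) = - 2960897 \left(5280 + 786987\right) = \left(-2960897\right) 792267 = -2345820983499$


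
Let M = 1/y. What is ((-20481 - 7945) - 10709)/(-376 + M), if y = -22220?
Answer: 289859900/2784907 ≈ 104.08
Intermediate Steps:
M = -1/22220 (M = 1/(-22220) = -1/22220 ≈ -4.5004e-5)
((-20481 - 7945) - 10709)/(-376 + M) = ((-20481 - 7945) - 10709)/(-376 - 1/22220) = (-28426 - 10709)/(-8354721/22220) = -39135*(-22220/8354721) = 289859900/2784907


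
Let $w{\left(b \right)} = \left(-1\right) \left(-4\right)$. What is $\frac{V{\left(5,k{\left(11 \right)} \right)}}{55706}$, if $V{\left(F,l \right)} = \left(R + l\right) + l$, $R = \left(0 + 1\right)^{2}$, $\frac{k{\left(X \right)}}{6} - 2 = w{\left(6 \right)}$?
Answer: $\frac{73}{55706} \approx 0.0013105$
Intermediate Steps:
$w{\left(b \right)} = 4$
$k{\left(X \right)} = 36$ ($k{\left(X \right)} = 12 + 6 \cdot 4 = 12 + 24 = 36$)
$R = 1$ ($R = 1^{2} = 1$)
$V{\left(F,l \right)} = 1 + 2 l$ ($V{\left(F,l \right)} = \left(1 + l\right) + l = 1 + 2 l$)
$\frac{V{\left(5,k{\left(11 \right)} \right)}}{55706} = \frac{1 + 2 \cdot 36}{55706} = \left(1 + 72\right) \frac{1}{55706} = 73 \cdot \frac{1}{55706} = \frac{73}{55706}$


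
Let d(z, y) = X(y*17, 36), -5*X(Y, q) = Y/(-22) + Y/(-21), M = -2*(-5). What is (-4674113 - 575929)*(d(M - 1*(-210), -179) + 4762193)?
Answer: -1375077873159981/55 ≈ -2.5001e+13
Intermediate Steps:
M = 10
X(Y, q) = 43*Y/2310 (X(Y, q) = -(Y/(-22) + Y/(-21))/5 = -(Y*(-1/22) + Y*(-1/21))/5 = -(-Y/22 - Y/21)/5 = -(-43)*Y/2310 = 43*Y/2310)
d(z, y) = 731*y/2310 (d(z, y) = 43*(y*17)/2310 = 43*(17*y)/2310 = 731*y/2310)
(-4674113 - 575929)*(d(M - 1*(-210), -179) + 4762193) = (-4674113 - 575929)*((731/2310)*(-179) + 4762193) = -5250042*(-130849/2310 + 4762193) = -5250042*11000534981/2310 = -1375077873159981/55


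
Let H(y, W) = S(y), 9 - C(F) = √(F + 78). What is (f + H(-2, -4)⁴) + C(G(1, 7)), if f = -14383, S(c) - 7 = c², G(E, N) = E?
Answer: 267 - √79 ≈ 258.11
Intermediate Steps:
C(F) = 9 - √(78 + F) (C(F) = 9 - √(F + 78) = 9 - √(78 + F))
S(c) = 7 + c²
H(y, W) = 7 + y²
(f + H(-2, -4)⁴) + C(G(1, 7)) = (-14383 + (7 + (-2)²)⁴) + (9 - √(78 + 1)) = (-14383 + (7 + 4)⁴) + (9 - √79) = (-14383 + 11⁴) + (9 - √79) = (-14383 + 14641) + (9 - √79) = 258 + (9 - √79) = 267 - √79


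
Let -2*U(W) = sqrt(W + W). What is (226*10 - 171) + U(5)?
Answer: 2089 - sqrt(10)/2 ≈ 2087.4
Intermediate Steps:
U(W) = -sqrt(2)*sqrt(W)/2 (U(W) = -sqrt(W + W)/2 = -sqrt(2)*sqrt(W)/2)
(226*10 - 171) + U(5) = (226*10 - 171) - sqrt(2)*sqrt(5)/2 = (2260 - 171) - sqrt(10)/2 = 2089 - sqrt(10)/2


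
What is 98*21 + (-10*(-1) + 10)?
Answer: 2078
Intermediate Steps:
98*21 + (-10*(-1) + 10) = 2058 + (10 + 10) = 2058 + 20 = 2078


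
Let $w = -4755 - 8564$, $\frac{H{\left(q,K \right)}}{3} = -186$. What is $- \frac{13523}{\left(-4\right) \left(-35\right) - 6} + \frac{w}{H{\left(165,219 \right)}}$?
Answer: $- \frac{1440272}{18693} \approx -77.049$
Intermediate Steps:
$H{\left(q,K \right)} = -558$ ($H{\left(q,K \right)} = 3 \left(-186\right) = -558$)
$w = -13319$
$- \frac{13523}{\left(-4\right) \left(-35\right) - 6} + \frac{w}{H{\left(165,219 \right)}} = - \frac{13523}{\left(-4\right) \left(-35\right) - 6} - \frac{13319}{-558} = - \frac{13523}{140 - 6} - - \frac{13319}{558} = - \frac{13523}{134} + \frac{13319}{558} = - \frac{1440272}{18693}$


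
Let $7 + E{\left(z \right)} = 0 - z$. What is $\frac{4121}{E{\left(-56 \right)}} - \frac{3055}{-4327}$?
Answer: $\frac{17981262}{212023} \approx 84.808$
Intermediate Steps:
$E{\left(z \right)} = -7 - z$ ($E{\left(z \right)} = -7 + \left(0 - z\right) = -7 - z$)
$\frac{4121}{E{\left(-56 \right)}} - \frac{3055}{-4327} = \frac{4121}{-7 - -56} - \frac{3055}{-4327} = \frac{4121}{-7 + 56} - - \frac{3055}{4327} = \frac{4121}{49} + \frac{3055}{4327} = \frac{17981262}{212023}$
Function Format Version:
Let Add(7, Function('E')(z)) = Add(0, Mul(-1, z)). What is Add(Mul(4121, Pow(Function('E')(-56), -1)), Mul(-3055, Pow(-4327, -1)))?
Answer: Rational(17981262, 212023) ≈ 84.808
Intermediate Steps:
Function('E')(z) = Add(-7, Mul(-1, z)) (Function('E')(z) = Add(-7, Add(0, Mul(-1, z))) = Add(-7, Mul(-1, z)))
Add(Mul(4121, Pow(Function('E')(-56), -1)), Mul(-3055, Pow(-4327, -1))) = Add(Mul(4121, Pow(Add(-7, Mul(-1, -56)), -1)), Mul(-3055, Pow(-4327, -1))) = Add(Mul(4121, Pow(Add(-7, 56), -1)), Mul(-3055, Rational(-1, 4327))) = Add(Mul(4121, Pow(49, -1)), Rational(3055, 4327)) = Add(Mul(4121, Rational(1, 49)), Rational(3055, 4327)) = Add(Rational(4121, 49), Rational(3055, 4327)) = Rational(17981262, 212023)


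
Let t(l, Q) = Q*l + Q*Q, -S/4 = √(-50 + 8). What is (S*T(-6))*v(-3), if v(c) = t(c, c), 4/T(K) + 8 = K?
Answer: 144*I*√42/7 ≈ 133.32*I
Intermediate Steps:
T(K) = 4/(-8 + K)
S = -4*I*√42 (S = -4*√(-50 + 8) = -4*I*√42 ≈ -25.923*I)
t(l, Q) = Q² + Q*l (t(l, Q) = Q*l + Q² = Q² + Q*l)
v(c) = 2*c² (v(c) = c*(c + c) = c*(2*c) = 2*c²)
(S*T(-6))*v(-3) = ((-4*I*√42)*(4/(-8 - 6)))*(2*(-3)²) = ((-4*I*√42)*(4/(-14)))*(2*9) = ((-4*I*√42)*(4*(-1/14)))*18 = (-4*I*√42*(-2/7))*18 = (8*I*√42/7)*18 = 144*I*√42/7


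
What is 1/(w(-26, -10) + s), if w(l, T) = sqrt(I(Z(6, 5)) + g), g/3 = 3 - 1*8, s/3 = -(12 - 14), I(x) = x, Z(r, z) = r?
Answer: 2/15 - I/15 ≈ 0.13333 - 0.066667*I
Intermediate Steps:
s = 6 (s = 3*(-(12 - 14)) = 3*(-1*(-2)) = 3*2 = 6)
g = -15 (g = 3*(3 - 1*8) = 3*(3 - 8) = 3*(-5) = -15)
w(l, T) = 3*I (w(l, T) = sqrt(6 - 15) = sqrt(-9) = 3*I)
1/(w(-26, -10) + s) = 1/(3*I + 6) = 1/(6 + 3*I) = (6 - 3*I)/45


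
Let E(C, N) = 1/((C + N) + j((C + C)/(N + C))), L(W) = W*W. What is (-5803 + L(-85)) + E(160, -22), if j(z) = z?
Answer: 13767873/9682 ≈ 1422.0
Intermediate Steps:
L(W) = W²
E(C, N) = 1/(C + N + 2*C/(C + N)) (E(C, N) = 1/((C + N) + (C + C)/(N + C)) = 1/((C + N) + (2*C)/(C + N)) = 1/((C + N) + 2*C/(C + N)) = 1/(C + N + 2*C/(C + N)))
(-5803 + L(-85)) + E(160, -22) = (-5803 + (-85)²) + (160 - 22)/((160 - 22)² + 2*160) = (-5803 + 7225) + 138/(138² + 320) = 1422 + 138/(19044 + 320) = 1422 + 138/19364 = 1422 + (1/19364)*138 = 1422 + 69/9682 = 13767873/9682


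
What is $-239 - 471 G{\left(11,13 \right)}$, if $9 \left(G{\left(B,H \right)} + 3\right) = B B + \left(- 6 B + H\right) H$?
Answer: $\frac{92698}{3} \approx 30899.0$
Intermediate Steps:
$G{\left(B,H \right)} = -3 + \frac{B^{2}}{9} + \frac{H \left(H - 6 B\right)}{9}$ ($G{\left(B,H \right)} = -3 + \frac{B B + \left(- 6 B + H\right) H}{9} = -3 + \frac{B^{2} + \left(H - 6 B\right) H}{9} = -3 + \frac{B^{2} + H \left(H - 6 B\right)}{9} = -3 + \left(\frac{B^{2}}{9} + \frac{H \left(H - 6 B\right)}{9}\right) = -3 + \frac{B^{2}}{9} + \frac{H \left(H - 6 B\right)}{9}$)
$-239 - 471 G{\left(11,13 \right)} = -239 - 471 \left(-3 + \frac{11^{2}}{9} + \frac{13^{2}}{9} - \frac{22}{3} \cdot 13\right) = -239 - 471 \left(-3 + \frac{1}{9} \cdot 121 + \frac{1}{9} \cdot 169 - \frac{286}{3}\right) = -239 - 471 \left(-3 + \frac{121}{9} + \frac{169}{9} - \frac{286}{3}\right) = -239 - - \frac{93415}{3} = -239 + \frac{93415}{3} = \frac{92698}{3}$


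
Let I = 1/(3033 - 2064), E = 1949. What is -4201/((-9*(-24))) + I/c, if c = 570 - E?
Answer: -1871196889/96210072 ≈ -19.449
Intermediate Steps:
c = -1379 (c = 570 - 1*1949 = 570 - 1949 = -1379)
I = 1/969 ≈ 0.0010320
-4201/((-9*(-24))) + I/c = -4201/((-9*(-24))) + (1/969)/(-1379) = -4201/216 + (1/969)*(-1/1379) = -4201*1/216 - 1/1336251 = -4201/216 - 1/1336251 = -1871196889/96210072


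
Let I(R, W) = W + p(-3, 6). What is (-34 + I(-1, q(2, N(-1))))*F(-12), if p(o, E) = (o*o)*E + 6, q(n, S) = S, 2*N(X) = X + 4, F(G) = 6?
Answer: 165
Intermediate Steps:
N(X) = 2 + X/2 (N(X) = (X + 4)/2 = (4 + X)/2 = 2 + X/2)
p(o, E) = 6 + E*o**2 (p(o, E) = o**2*E + 6 = E*o**2 + 6 = 6 + E*o**2)
I(R, W) = 60 + W (I(R, W) = W + (6 + 6*(-3)**2) = W + (6 + 6*9) = W + (6 + 54) = W + 60 = 60 + W)
(-34 + I(-1, q(2, N(-1))))*F(-12) = (-34 + (60 + (2 + (1/2)*(-1))))*6 = (-34 + (60 + (2 - 1/2)))*6 = (-34 + (60 + 3/2))*6 = (-34 + 123/2)*6 = (55/2)*6 = 165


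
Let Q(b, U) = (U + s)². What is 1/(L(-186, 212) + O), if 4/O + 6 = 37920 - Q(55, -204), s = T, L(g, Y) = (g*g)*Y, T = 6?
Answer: 645/4730657038 ≈ 1.3634e-7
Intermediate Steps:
L(g, Y) = Y*g² (L(g, Y) = g²*Y = Y*g²)
s = 6
Q(b, U) = (6 + U)² (Q(b, U) = (U + 6)² = (6 + U)²)
O = -2/645 (O = 4/(-6 + (37920 - (6 - 204)²)) = 4/(-6 + (37920 - 1*(-198)²)) = 4/(-6 + (37920 - 1*39204)) = 4/(-6 + (37920 - 39204)) = 4/(-6 - 1284) = 4/(-1290) = 4*(-1/1290) = -2/645 ≈ -0.0031008)
1/(L(-186, 212) + O) = 1/(212*(-186)² - 2/645) = 1/(212*34596 - 2/645) = 1/(7334352 - 2/645) = 1/(4730657038/645) = 645/4730657038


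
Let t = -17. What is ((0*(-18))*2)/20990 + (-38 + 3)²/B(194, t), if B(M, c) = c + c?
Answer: -1225/34 ≈ -36.029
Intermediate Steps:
B(M, c) = 2*c
((0*(-18))*2)/20990 + (-38 + 3)²/B(194, t) = ((0*(-18))*2)/20990 + (-38 + 3)²/((2*(-17))) = (0*2)*(1/20990) + (-35)²/(-34) = 0*(1/20990) + 1225*(-1/34) = 0 - 1225/34 = -1225/34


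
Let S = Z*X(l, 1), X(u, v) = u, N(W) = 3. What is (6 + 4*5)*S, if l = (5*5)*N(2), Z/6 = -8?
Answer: -93600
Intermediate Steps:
Z = -48 (Z = 6*(-8) = -48)
l = 75 (l = (5*5)*3 = 25*3 = 75)
S = -3600 (S = -48*75 = -3600)
(6 + 4*5)*S = (6 + 4*5)*(-3600) = (6 + 20)*(-3600) = 26*(-3600) = -93600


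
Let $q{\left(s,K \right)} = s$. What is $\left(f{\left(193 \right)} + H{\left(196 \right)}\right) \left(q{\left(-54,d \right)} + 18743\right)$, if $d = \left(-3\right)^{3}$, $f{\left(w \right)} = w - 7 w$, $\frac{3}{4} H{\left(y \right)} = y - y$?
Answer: $-21641862$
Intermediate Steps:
$H{\left(y \right)} = 0$ ($H{\left(y \right)} = \frac{4 \left(y - y\right)}{3} = \frac{4}{3} \cdot 0 = 0$)
$f{\left(w \right)} = - 6 w$
$d = -27$
$\left(f{\left(193 \right)} + H{\left(196 \right)}\right) \left(q{\left(-54,d \right)} + 18743\right) = \left(\left(-6\right) 193 + 0\right) \left(-54 + 18743\right) = \left(-1158 + 0\right) 18689 = \left(-1158\right) 18689 = -21641862$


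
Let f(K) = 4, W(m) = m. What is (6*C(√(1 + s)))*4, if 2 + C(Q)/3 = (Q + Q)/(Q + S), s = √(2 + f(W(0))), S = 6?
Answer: -864/(6 + √(1 + √6)) ≈ -109.96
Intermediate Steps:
s = √6 (s = √(2 + 4) = √6 ≈ 2.4495)
C(Q) = -6 + 6*Q/(6 + Q) (C(Q) = -6 + 3*((Q + Q)/(Q + 6)) = -6 + 3*((2*Q)/(6 + Q)) = -6 + 3*(2*Q/(6 + Q)) = -6 + 6*Q/(6 + Q))
(6*C(√(1 + s)))*4 = (6*(-36/(6 + √(1 + √6))))*4 = -216/(6 + √(1 + √6))*4 = -864/(6 + √(1 + √6))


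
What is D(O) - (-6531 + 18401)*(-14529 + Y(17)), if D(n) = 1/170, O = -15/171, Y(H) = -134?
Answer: 29588467701/170 ≈ 1.7405e+8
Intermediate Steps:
O = -5/57 (O = -15*1/171 = -5/57 ≈ -0.087719)
D(n) = 1/170
D(O) - (-6531 + 18401)*(-14529 + Y(17)) = 1/170 - (-6531 + 18401)*(-14529 - 134) = 1/170 - 11870*(-14663) = 1/170 - 1*(-174049810) = 1/170 + 174049810 = 29588467701/170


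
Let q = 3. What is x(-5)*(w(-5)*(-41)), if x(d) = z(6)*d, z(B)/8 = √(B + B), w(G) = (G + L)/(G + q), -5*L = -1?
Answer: 7872*√3 ≈ 13635.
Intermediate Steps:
L = ⅕ (L = -⅕*(-1) = ⅕ ≈ 0.20000)
w(G) = (⅕ + G)/(3 + G) (w(G) = (G + ⅕)/(G + 3) = (⅕ + G)/(3 + G))
z(B) = 8*√2*√B (z(B) = 8*√(B + B) = 8*√(2*B) = 8*(√2*√B) = 8*√2*√B)
x(d) = 16*d*√3 (x(d) = (8*√2*√6)*d = (16*√3)*d = 16*d*√3)
x(-5)*(w(-5)*(-41)) = (16*(-5)*√3)*(((⅕ - 5)/(3 - 5))*(-41)) = (-80*√3)*((-24/5/(-2))*(-41)) = (-80*√3)*(-½*(-24/5)*(-41)) = (-80*√3)*((12/5)*(-41)) = -80*√3*(-492/5) = 7872*√3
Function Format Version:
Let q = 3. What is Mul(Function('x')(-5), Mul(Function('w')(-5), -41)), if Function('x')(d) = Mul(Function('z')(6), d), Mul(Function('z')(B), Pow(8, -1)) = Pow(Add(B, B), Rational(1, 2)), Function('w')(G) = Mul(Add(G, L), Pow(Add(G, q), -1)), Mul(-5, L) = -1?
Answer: Mul(7872, Pow(3, Rational(1, 2))) ≈ 13635.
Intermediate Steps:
L = Rational(1, 5) (L = Mul(Rational(-1, 5), -1) = Rational(1, 5) ≈ 0.20000)
Function('w')(G) = Mul(Pow(Add(3, G), -1), Add(Rational(1, 5), G)) (Function('w')(G) = Mul(Add(G, Rational(1, 5)), Pow(Add(G, 3), -1)) = Mul(Add(Rational(1, 5), G), Pow(Add(3, G), -1)) = Mul(Pow(Add(3, G), -1), Add(Rational(1, 5), G)))
Function('z')(B) = Mul(8, Pow(2, Rational(1, 2)), Pow(B, Rational(1, 2))) (Function('z')(B) = Mul(8, Pow(Add(B, B), Rational(1, 2))) = Mul(8, Pow(Mul(2, B), Rational(1, 2))) = Mul(8, Mul(Pow(2, Rational(1, 2)), Pow(B, Rational(1, 2)))) = Mul(8, Pow(2, Rational(1, 2)), Pow(B, Rational(1, 2))))
Function('x')(d) = Mul(16, d, Pow(3, Rational(1, 2))) (Function('x')(d) = Mul(Mul(8, Pow(2, Rational(1, 2)), Pow(6, Rational(1, 2))), d) = Mul(Mul(16, Pow(3, Rational(1, 2))), d) = Mul(16, d, Pow(3, Rational(1, 2))))
Mul(Function('x')(-5), Mul(Function('w')(-5), -41)) = Mul(Mul(16, -5, Pow(3, Rational(1, 2))), Mul(Mul(Pow(Add(3, -5), -1), Add(Rational(1, 5), -5)), -41)) = Mul(Mul(-80, Pow(3, Rational(1, 2))), Mul(Mul(Pow(-2, -1), Rational(-24, 5)), -41)) = Mul(Mul(-80, Pow(3, Rational(1, 2))), Mul(Mul(Rational(-1, 2), Rational(-24, 5)), -41)) = Mul(Mul(-80, Pow(3, Rational(1, 2))), Mul(Rational(12, 5), -41)) = Mul(Mul(-80, Pow(3, Rational(1, 2))), Rational(-492, 5)) = Mul(7872, Pow(3, Rational(1, 2)))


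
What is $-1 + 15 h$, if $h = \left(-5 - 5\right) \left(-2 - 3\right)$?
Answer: $749$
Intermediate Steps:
$h = 50$ ($h = - 10 \left(-2 - 3\right) = \left(-10\right) \left(-5\right) = 50$)
$-1 + 15 h = -1 + 15 \cdot 50 = -1 + 750 = 749$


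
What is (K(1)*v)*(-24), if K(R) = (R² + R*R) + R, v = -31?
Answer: 2232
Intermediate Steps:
K(R) = R + 2*R² (K(R) = (R² + R²) + R = 2*R² + R = R + 2*R²)
(K(1)*v)*(-24) = ((1*(1 + 2*1))*(-31))*(-24) = ((1*(1 + 2))*(-31))*(-24) = ((1*3)*(-31))*(-24) = (3*(-31))*(-24) = -93*(-24) = 2232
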